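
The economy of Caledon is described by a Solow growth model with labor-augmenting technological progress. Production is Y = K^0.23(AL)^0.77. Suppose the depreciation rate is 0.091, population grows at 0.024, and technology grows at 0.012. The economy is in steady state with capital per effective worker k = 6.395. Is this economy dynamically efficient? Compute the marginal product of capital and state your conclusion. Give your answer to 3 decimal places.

The effective depreciation rate is n + g + δ = 0.024 + 0.012 + 0.091 = 0.127.
MPK = 0.23·k^(0.23−1) = 0.23·6.395^(-0.77) ≈ 0.0551.
MPK < 0.127, so the economy is dynamically inefficient (over-saving).

dynamically inefficient; MPK ≈ 0.055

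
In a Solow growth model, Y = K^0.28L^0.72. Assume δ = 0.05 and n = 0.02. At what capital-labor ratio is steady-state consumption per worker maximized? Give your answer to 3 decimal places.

k_gold ≈ 6.858

Capital per worker breaks even when investment replaces (n + δ)·k; here n + δ = 0.07.
Setting f'(k) = n+δ gives 0.28·k^(0.28−1) = 0.07, hence k_gold = (0.28/0.07)^(1/0.72) ≈ 6.8580.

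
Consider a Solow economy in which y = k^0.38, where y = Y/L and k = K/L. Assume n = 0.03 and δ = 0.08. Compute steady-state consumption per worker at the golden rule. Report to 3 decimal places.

c_gold ≈ 1.325

n + δ = 0.03 + 0.08 = 0.11.
Setting f'(k) = n+δ gives 0.38·k^(0.38−1) = 0.11, hence k_gold = (0.38/0.11)^(1/0.62) ≈ 7.3854.
y_gold = 7.3854^0.38 ≈ 2.1379.
c_gold = y_gold − (n+δ)·k_gold = 2.1379 − 0.11·7.3854 ≈ 1.3255.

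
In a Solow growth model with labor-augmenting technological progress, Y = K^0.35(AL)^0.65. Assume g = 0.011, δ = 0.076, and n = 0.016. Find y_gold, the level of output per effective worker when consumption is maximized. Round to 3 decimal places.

y_gold ≈ 1.932

Capital per effective worker breaks even when investment replaces (n + g + δ)·k; here n + g + δ = 0.103.
Setting f'(k) = n+g+δ gives 0.35·k^(0.35−1) = 0.103, hence k_gold = (0.35/0.103)^(1/0.65) ≈ 6.5657.
Output: y_gold = k_gold^0.35 = 6.5657^0.35 ≈ 1.9322.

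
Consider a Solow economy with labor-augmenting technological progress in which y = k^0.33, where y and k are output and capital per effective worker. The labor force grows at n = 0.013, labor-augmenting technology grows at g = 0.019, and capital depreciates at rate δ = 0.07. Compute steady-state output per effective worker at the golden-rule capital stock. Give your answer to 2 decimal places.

n + g + δ = 0.013 + 0.019 + 0.07 = 0.102.
Golden rule sets MPK = n+g+δ: 0.33·k^(0.33−1) = 0.102, so k_gold = (0.33/0.102)^(1/0.67) ≈ 5.7685.
Output: y_gold = k_gold^0.33 = 5.7685^0.33 ≈ 1.7830.

y_gold ≈ 1.78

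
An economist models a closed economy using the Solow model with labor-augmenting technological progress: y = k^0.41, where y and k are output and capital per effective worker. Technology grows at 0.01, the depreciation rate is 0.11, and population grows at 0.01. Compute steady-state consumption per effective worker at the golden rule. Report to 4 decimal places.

Break-even investment rate: n + g + δ = 0.01 + 0.01 + 0.11 = 0.13.
Golden rule sets MPK = n+g+δ: 0.41·k^(0.41−1) = 0.13, so k_gold = (0.41/0.13)^(1/0.59) ≈ 7.0064.
y_gold = 7.0064^0.41 ≈ 2.2215.
c_gold = y_gold − (n+g+δ)·k_gold = 2.2215 − 0.13·7.0064 ≈ 1.3107.

c_gold ≈ 1.3107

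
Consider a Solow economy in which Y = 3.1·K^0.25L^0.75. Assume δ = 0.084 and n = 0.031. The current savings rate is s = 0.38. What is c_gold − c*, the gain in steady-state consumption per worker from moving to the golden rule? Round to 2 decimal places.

Break-even investment rate: n + δ = 0.031 + 0.084 = 0.115.
Current steady state (s = 0.38): k* = (0.38·3.1/0.115)^(1/0.75) ≈ 22.2466, y* = 3.1·22.2466^0.25 ≈ 6.7325, c* = (1−0.38)·6.7325 ≈ 4.1742.
Maximizing c = f(k) − (n+δ)·k gives f'(k) = n+δ, i.e. 0.25·3.1·k^(0.25−1) = 0.115, so k_gold = (0.25·3.1/0.115)^(1/0.75) ≈ 12.7293.
y_gold = 3.1·12.7293^0.25 ≈ 5.8555, c_gold = y_gold − 0.115·k_gold ≈ 4.3916.
Gain: Δc = 4.3916 − 4.1742 ≈ 0.2175.

Δc ≈ 0.22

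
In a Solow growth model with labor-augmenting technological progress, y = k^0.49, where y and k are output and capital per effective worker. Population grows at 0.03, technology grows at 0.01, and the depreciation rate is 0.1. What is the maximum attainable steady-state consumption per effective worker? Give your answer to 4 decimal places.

c_gold ≈ 1.6994

Break-even investment rate: n + g + δ = 0.03 + 0.01 + 0.1 = 0.14.
Golden rule sets MPK = n+g+δ: 0.49·k^(0.49−1) = 0.14, so k_gold = (0.49/0.14)^(1/0.51) ≈ 11.6627.
y_gold = 11.6627^0.49 ≈ 3.3322.
c_gold = y_gold − (n+g+δ)·k_gold = 3.3322 − 0.14·11.6627 ≈ 1.6994.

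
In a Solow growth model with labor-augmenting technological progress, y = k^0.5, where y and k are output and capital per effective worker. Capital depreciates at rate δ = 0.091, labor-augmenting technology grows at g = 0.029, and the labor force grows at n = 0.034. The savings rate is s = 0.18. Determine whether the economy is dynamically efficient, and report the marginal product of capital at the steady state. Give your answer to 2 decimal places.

dynamically efficient; MPK ≈ 0.43

n + g + δ = 0.034 + 0.029 + 0.091 = 0.154.
Steady-state k*: s·k^0.5 = 0.154·k gives k* = (0.18/0.154)^(1/0.5) ≈ 1.3662.
MPK = 0.5·1.3662^(-0.5) ≈ 0.4278.
MPK > n+g+δ = 0.154, so the economy is dynamically efficient (under-saving).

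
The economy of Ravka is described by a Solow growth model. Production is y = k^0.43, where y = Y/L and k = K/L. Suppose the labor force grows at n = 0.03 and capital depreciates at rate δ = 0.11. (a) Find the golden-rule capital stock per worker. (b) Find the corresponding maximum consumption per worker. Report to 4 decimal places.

Capital per worker breaks even when investment replaces (n + δ)·k; here n + δ = 0.14.
Maximizing c = f(k) − (n+δ)·k gives f'(k) = n+δ, i.e. 0.43·k^(0.43−1) = 0.14, so k_gold = (0.43/0.14)^(1/0.57) ≈ 7.1612.
y_gold = 7.1612^0.43 ≈ 2.3315; c_gold = y_gold − 0.14·k_gold ≈ 1.3290.

(a) k_gold ≈ 7.1612; (b) c_gold ≈ 1.3290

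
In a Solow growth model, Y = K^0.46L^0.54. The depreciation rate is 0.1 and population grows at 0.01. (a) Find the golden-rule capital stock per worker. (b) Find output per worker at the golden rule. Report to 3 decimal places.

(a) k_gold ≈ 14.147; (b) y_gold ≈ 3.383

n + δ = 0.01 + 0.1 = 0.11.
Maximizing c = f(k) − (n+δ)·k gives f'(k) = n+δ, i.e. 0.46·k^(0.46−1) = 0.11, so k_gold = (0.46/0.11)^(1/0.54) ≈ 14.1474.
y_gold = 14.1474^0.46 ≈ 3.3831.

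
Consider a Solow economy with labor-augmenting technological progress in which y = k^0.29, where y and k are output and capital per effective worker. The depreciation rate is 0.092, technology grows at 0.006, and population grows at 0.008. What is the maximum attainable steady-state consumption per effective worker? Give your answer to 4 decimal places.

n + g + δ = 0.008 + 0.006 + 0.092 = 0.106.
Maximizing c = f(k) − (n+g+δ)·k gives f'(k) = n+g+δ, i.e. 0.29·k^(0.29−1) = 0.106, so k_gold = (0.29/0.106)^(1/0.71) ≈ 4.1269.
y_gold = 4.1269^0.29 ≈ 1.5084.
c_gold = y_gold − (n+g+δ)·k_gold = 1.5084 − 0.106·4.1269 ≈ 1.0710.

c_gold ≈ 1.0710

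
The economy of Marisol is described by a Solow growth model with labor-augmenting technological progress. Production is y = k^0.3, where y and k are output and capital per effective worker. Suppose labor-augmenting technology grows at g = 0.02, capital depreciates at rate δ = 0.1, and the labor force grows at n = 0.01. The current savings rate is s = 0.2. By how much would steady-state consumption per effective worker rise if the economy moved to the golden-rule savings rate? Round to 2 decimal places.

n + g + δ = 0.01 + 0.02 + 0.1 = 0.13.
Current steady state (s = 0.2): k* = (0.2/0.13)^(1/0.7) ≈ 1.8504, y* = 1.8504^0.3 ≈ 1.2028, c* = (1−0.2)·1.2028 ≈ 0.9622.
Setting f'(k) = n+g+δ gives 0.3·k^(0.3−1) = 0.13, hence k_gold = (0.3/0.13)^(1/0.7) ≈ 3.3024.
y_gold = 3.3024^0.3 ≈ 1.4310, c_gold = y_gold − 0.13·k_gold ≈ 1.0017.
Gain: Δc = 1.0017 − 0.9622 ≈ 0.0395.

Δc ≈ 0.04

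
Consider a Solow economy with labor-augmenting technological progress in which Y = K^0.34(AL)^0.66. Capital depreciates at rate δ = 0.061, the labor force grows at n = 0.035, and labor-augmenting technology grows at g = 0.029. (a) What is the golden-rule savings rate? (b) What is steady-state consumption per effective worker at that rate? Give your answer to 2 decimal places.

Capital per effective worker breaks even when investment replaces (n + g + δ)·k; here n + g + δ = 0.125.
For Cobb-Douglas, s_gold equals capital's share: s_gold = 0.34.
Setting f'(k) = n+g+δ gives 0.34·k^(0.34−1) = 0.125, hence k_gold = (0.34/0.125)^(1/0.66) ≈ 4.5545.
y_gold = 4.5545^0.34 ≈ 1.6744; c_gold = (1−0.34)·y_gold ≈ 1.1051.

(a) s_gold = 0.34; (b) c_gold ≈ 1.11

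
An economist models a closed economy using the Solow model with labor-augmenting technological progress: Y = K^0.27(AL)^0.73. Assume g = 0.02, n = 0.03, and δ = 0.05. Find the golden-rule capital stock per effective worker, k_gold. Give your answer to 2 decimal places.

n + g + δ = 0.03 + 0.02 + 0.05 = 0.1.
Golden rule sets MPK = n+g+δ: 0.27·k^(0.27−1) = 0.1, so k_gold = (0.27/0.1)^(1/0.73) ≈ 3.8986.

k_gold ≈ 3.90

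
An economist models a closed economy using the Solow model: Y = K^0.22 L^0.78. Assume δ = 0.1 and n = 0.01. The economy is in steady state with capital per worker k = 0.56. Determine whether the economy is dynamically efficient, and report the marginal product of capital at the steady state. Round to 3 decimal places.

Capital per worker breaks even when investment replaces (n + δ)·k; here n + δ = 0.11.
MPK = 0.22·k^(0.22−1) = 0.22·0.56^(-0.78) ≈ 0.3458.
MPK > 0.11, so the economy is dynamically efficient (under-saving).

dynamically efficient; MPK ≈ 0.346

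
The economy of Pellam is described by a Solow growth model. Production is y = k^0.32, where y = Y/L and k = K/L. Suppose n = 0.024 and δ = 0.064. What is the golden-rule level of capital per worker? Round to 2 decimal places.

n + δ = 0.024 + 0.064 = 0.088.
Golden rule sets MPK = n+δ: 0.32·k^(0.32−1) = 0.088, so k_gold = (0.32/0.088)^(1/0.68) ≈ 6.6759.

k_gold ≈ 6.68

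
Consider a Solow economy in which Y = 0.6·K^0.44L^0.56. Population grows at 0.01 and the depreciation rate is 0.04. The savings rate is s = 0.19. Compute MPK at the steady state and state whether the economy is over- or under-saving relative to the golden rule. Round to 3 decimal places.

under-saving; MPK ≈ 0.116

The effective depreciation rate is n + δ = 0.01 + 0.04 = 0.05.
Steady-state k*: s·A·k^0.44 = 0.05·k gives k* = (0.19·0.6/0.05)^(1/0.56) ≈ 4.3568.
MPK = 0.44·0.6·4.3568^(-0.56) ≈ 0.1158.
MPK > n+δ = 0.05, so the economy is dynamically efficient (under-saving).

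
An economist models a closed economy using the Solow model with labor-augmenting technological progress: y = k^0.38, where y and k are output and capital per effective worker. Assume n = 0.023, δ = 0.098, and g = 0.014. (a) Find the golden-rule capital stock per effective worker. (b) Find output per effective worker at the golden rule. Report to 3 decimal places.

Capital per effective worker breaks even when investment replaces (n + g + δ)·k; here n + g + δ = 0.135.
At the golden rule the marginal product of capital equals n+g+δ: 0.38·k^(0.38−1) = 0.135. Solving, k_gold = (0.38/0.135)^(1/0.62) ≈ 5.3079.
y_gold = 5.3079^0.38 ≈ 1.8857.

(a) k_gold ≈ 5.308; (b) y_gold ≈ 1.886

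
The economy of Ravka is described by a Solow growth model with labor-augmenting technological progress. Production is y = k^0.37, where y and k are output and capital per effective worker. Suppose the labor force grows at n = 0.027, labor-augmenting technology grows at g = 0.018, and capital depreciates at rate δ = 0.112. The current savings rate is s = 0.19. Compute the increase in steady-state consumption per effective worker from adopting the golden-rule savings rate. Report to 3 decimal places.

Capital per effective worker breaks even when investment replaces (n + g + δ)·k; here n + g + δ = 0.157.
Current steady state (s = 0.19): k* = (0.19/0.157)^(1/0.63) ≈ 1.3537, y* = 1.3537^0.37 ≈ 1.1186, c* = (1−0.19)·1.1186 ≈ 0.9060.
At the golden rule the marginal product of capital equals n+g+δ: 0.37·k^(0.37−1) = 0.157. Solving, k_gold = (0.37/0.157)^(1/0.63) ≈ 3.8990.
y_gold = 3.8990^0.37 ≈ 1.6544, c_gold = y_gold − 0.157·k_gold ≈ 1.0423.
Gain: Δc = 1.0423 − 0.9060 ≈ 0.1363.

Δc ≈ 0.136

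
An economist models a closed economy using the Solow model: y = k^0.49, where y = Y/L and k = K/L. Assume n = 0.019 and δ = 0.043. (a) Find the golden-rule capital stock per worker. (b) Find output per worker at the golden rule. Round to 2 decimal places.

(a) k_gold ≈ 57.60; (b) y_gold ≈ 7.29

The effective depreciation rate is n + δ = 0.019 + 0.043 = 0.062.
Golden rule sets MPK = n+δ: 0.49·k^(0.49−1) = 0.062, so k_gold = (0.49/0.062)^(1/0.51) ≈ 57.5971.
y_gold = 57.5971^0.49 ≈ 7.2878.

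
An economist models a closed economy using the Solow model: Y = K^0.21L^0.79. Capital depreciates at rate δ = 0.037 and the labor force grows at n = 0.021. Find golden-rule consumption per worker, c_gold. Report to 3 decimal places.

Capital per worker breaks even when investment replaces (n + δ)·k; here n + δ = 0.058.
Maximizing c = f(k) − (n+δ)·k gives f'(k) = n+δ, i.e. 0.21·k^(0.21−1) = 0.058, so k_gold = (0.21/0.058)^(1/0.79) ≈ 5.0972.
y_gold = 5.0972^0.21 ≈ 1.4078.
c_gold = y_gold − (n+δ)·k_gold = 1.4078 − 0.058·5.0972 ≈ 1.1122.

c_gold ≈ 1.112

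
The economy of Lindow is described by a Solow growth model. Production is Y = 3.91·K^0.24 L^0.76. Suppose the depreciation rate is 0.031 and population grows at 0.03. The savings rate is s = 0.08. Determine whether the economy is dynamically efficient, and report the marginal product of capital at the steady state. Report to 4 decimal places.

The effective depreciation rate is n + δ = 0.03 + 0.031 = 0.061.
Steady-state k*: s·A·k^0.24 = 0.061·k gives k* = (0.08·3.91/0.061)^(1/0.76) ≈ 8.5927.
MPK = 0.24·3.91·8.5927^(-0.76) ≈ 0.1830.
MPK > n+δ = 0.061, so the economy is dynamically efficient (under-saving).

dynamically efficient; MPK ≈ 0.1830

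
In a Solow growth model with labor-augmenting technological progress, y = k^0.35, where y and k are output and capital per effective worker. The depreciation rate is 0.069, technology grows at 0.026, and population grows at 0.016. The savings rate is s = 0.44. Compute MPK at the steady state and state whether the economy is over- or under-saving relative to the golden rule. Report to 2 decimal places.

over-saving; MPK ≈ 0.09

The effective depreciation rate is n + g + δ = 0.016 + 0.026 + 0.069 = 0.111.
Steady-state k*: s·k^0.35 = 0.111·k gives k* = (0.44/0.111)^(1/0.65) ≈ 8.3215.
MPK = 0.35·8.3215^(-0.65) ≈ 0.0883.
MPK < n+g+δ = 0.111, so the economy is dynamically inefficient (over-saving).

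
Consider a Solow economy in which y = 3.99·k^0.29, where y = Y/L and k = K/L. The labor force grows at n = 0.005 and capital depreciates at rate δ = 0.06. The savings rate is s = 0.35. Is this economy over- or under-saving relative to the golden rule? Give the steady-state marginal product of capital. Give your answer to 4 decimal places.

over-saving; MPK ≈ 0.0539

Capital per worker breaks even when investment replaces (n + δ)·k; here n + δ = 0.065.
Steady-state k*: s·A·k^0.29 = 0.065·k gives k* = (0.35·3.99/0.065)^(1/0.71) ≈ 75.2032.
MPK = 0.29·3.99·75.2032^(-0.71) ≈ 0.0539.
MPK < n+δ = 0.065, so the economy is dynamically inefficient (over-saving).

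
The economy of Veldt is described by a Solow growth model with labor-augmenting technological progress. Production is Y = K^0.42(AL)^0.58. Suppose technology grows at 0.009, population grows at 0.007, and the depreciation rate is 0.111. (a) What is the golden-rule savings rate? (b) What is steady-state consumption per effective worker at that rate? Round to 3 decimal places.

(a) s_gold = 0.420; (b) c_gold ≈ 1.379

Capital per effective worker breaks even when investment replaces (n + g + δ)·k; here n + g + δ = 0.127.
For Cobb-Douglas, s_gold equals capital's share: s_gold = 0.42.
At the golden rule the marginal product of capital equals n+g+δ: 0.42·k^(0.42−1) = 0.127. Solving, k_gold = (0.42/0.127)^(1/0.58) ≈ 7.8631.
y_gold = 7.8631^0.42 ≈ 2.3777; c_gold = (1−0.42)·y_gold ≈ 1.3790.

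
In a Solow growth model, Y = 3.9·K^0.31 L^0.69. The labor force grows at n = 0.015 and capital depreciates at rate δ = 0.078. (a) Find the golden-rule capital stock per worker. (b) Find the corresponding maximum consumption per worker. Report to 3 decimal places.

The effective depreciation rate is n + δ = 0.015 + 0.078 = 0.093.
At the golden rule the marginal product of capital equals n+δ: 0.31·3.9·k^(0.31−1) = 0.093. Solving, k_gold = (0.31·3.9/0.093)^(1/0.69) ≈ 41.1539.
y_gold = 3.9·41.1539^0.31 ≈ 12.3462; c_gold = y_gold − 0.093·k_gold ≈ 8.5189.

(a) k_gold ≈ 41.154; (b) c_gold ≈ 8.519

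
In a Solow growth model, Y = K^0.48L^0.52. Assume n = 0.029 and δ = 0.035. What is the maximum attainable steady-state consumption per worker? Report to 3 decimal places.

c_gold ≈ 3.340

Break-even investment rate: n + δ = 0.029 + 0.035 = 0.064.
Maximizing c = f(k) − (n+δ)·k gives f'(k) = n+δ, i.e. 0.48·k^(0.48−1) = 0.064, so k_gold = (0.48/0.064)^(1/0.52) ≈ 48.1737.
y_gold = 48.1737^0.48 ≈ 6.4232.
c_gold = y_gold − (n+δ)·k_gold = 6.4232 − 0.064·48.1737 ≈ 3.3400.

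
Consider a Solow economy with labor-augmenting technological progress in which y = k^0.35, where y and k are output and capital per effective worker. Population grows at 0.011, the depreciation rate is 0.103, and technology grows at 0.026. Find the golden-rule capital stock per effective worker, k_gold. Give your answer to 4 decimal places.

Break-even investment rate: n + g + δ = 0.011 + 0.026 + 0.103 = 0.14.
Maximizing c = f(k) − (n+g+δ)·k gives f'(k) = n+g+δ, i.e. 0.35·k^(0.35−1) = 0.14, so k_gold = (0.35/0.14)^(1/0.65) ≈ 4.0946.

k_gold ≈ 4.0946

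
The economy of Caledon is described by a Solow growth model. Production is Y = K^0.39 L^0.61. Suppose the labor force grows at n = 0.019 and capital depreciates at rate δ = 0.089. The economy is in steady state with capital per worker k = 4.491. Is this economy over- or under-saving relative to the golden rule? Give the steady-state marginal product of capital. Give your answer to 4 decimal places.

under-saving; MPK ≈ 0.1560

Break-even investment rate: n + δ = 0.019 + 0.089 = 0.108.
MPK = 0.39·k^(0.39−1) = 0.39·4.491^(-0.61) ≈ 0.1560.
MPK > 0.108, so the economy is dynamically efficient (under-saving).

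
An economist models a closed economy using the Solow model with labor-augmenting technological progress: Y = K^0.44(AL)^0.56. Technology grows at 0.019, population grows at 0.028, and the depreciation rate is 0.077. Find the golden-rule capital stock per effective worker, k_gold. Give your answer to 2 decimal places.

k_gold ≈ 9.60

Break-even investment rate: n + g + δ = 0.028 + 0.019 + 0.077 = 0.124.
Setting f'(k) = n+g+δ gives 0.44·k^(0.44−1) = 0.124, hence k_gold = (0.44/0.124)^(1/0.56) ≈ 9.5984.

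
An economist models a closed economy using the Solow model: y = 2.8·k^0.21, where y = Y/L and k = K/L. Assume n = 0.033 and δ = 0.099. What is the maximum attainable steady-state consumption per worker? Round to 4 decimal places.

c_gold ≈ 3.2904

Break-even investment rate: n + δ = 0.033 + 0.099 = 0.132.
Maximizing c = f(k) − (n+δ)·k gives f'(k) = n+δ, i.e. 0.21·2.8·k^(0.21−1) = 0.132, so k_gold = (0.21·2.8/0.132)^(1/0.79) ≈ 6.6263.
y_gold = 2.8·6.6263^0.21 ≈ 4.1651.
c_gold = y_gold − (n+δ)·k_gold = 4.1651 − 0.132·6.6263 ≈ 3.2904.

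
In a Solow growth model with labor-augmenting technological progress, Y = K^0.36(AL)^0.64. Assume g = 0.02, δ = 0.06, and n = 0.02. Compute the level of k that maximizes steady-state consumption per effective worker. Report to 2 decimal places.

Capital per effective worker breaks even when investment replaces (n + g + δ)·k; here n + g + δ = 0.1.
At the golden rule the marginal product of capital equals n+g+δ: 0.36·k^(0.36−1) = 0.1. Solving, k_gold = (0.36/0.1)^(1/0.64) ≈ 7.3998.

k_gold ≈ 7.40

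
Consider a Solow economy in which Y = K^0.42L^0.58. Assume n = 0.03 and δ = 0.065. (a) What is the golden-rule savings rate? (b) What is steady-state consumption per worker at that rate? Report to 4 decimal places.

(a) s_gold = 0.4200; (b) c_gold ≈ 1.7017

n + δ = 0.03 + 0.065 = 0.095.
For Cobb-Douglas, s_gold equals capital's share: s_gold = 0.42.
Golden rule sets MPK = n+δ: 0.42·k^(0.42−1) = 0.095, so k_gold = (0.42/0.095)^(1/0.58) ≈ 12.9711.
y_gold = 12.9711^0.42 ≈ 2.9339; c_gold = (1−0.42)·y_gold ≈ 1.7017.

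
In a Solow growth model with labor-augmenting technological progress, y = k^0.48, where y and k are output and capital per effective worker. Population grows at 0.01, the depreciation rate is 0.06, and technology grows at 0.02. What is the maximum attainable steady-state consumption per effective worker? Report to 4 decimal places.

c_gold ≈ 2.4383

Break-even investment rate: n + g + δ = 0.01 + 0.02 + 0.06 = 0.09.
Golden rule sets MPK = n+g+δ: 0.48·k^(0.48−1) = 0.09, so k_gold = (0.48/0.09)^(1/0.52) ≈ 25.0077.
y_gold = 25.0077^0.48 ≈ 4.6890.
c_gold = y_gold − (n+g+δ)·k_gold = 4.6890 − 0.09·25.0077 ≈ 2.4383.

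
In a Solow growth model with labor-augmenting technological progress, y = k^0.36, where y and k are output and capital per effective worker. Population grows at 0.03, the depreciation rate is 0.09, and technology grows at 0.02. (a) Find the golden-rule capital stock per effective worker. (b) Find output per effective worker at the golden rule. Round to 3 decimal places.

(a) k_gold ≈ 4.374; (b) y_gold ≈ 1.701

The effective depreciation rate is n + g + δ = 0.03 + 0.02 + 0.09 = 0.14.
At the golden rule the marginal product of capital equals n+g+δ: 0.36·k^(0.36−1) = 0.14. Solving, k_gold = (0.36/0.14)^(1/0.64) ≈ 4.3742.
y_gold = 4.3742^0.36 ≈ 1.7011.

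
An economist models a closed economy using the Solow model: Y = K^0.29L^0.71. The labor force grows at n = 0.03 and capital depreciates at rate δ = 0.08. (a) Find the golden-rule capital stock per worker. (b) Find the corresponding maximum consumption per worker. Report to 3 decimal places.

The effective depreciation rate is n + δ = 0.03 + 0.08 = 0.11.
Golden rule sets MPK = n+δ: 0.29·k^(0.29−1) = 0.11, so k_gold = (0.29/0.11)^(1/0.71) ≈ 3.9171.
y_gold = 3.9171^0.29 ≈ 1.4858; c_gold = y_gold − 0.11·k_gold ≈ 1.0549.

(a) k_gold ≈ 3.917; (b) c_gold ≈ 1.055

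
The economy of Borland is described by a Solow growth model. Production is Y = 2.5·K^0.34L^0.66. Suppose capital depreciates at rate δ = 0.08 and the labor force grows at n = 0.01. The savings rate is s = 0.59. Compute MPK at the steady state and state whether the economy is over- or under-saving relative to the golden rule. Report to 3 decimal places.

n + δ = 0.01 + 0.08 = 0.09.
Steady-state k*: s·A·k^0.34 = 0.09·k gives k* = (0.59·2.5/0.09)^(1/0.66) ≈ 69.2192.
MPK = 0.34·2.5·69.2192^(-0.66) ≈ 0.0519.
MPK < n+δ = 0.09, so the economy is dynamically inefficient (over-saving).

over-saving; MPK ≈ 0.052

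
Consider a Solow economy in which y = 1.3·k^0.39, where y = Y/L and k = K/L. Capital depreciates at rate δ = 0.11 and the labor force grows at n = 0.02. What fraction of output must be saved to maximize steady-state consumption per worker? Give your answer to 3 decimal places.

Capital per worker breaks even when investment replaces (n + δ)·k; here n + δ = 0.13.
At the golden rule MPK = n+δ, and in any Cobb-Douglas steady state s = (n+δ)·k/y = MPK·k/y = capital's share 0.39.

s_gold = 0.390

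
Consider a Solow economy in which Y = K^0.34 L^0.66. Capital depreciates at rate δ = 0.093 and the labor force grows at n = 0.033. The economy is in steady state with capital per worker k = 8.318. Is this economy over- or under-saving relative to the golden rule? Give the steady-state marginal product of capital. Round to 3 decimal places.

over-saving; MPK ≈ 0.084

Capital per worker breaks even when investment replaces (n + δ)·k; here n + δ = 0.126.
MPK = 0.34·k^(0.34−1) = 0.34·8.318^(-0.66) ≈ 0.0840.
MPK < 0.126, so the economy is dynamically inefficient (over-saving).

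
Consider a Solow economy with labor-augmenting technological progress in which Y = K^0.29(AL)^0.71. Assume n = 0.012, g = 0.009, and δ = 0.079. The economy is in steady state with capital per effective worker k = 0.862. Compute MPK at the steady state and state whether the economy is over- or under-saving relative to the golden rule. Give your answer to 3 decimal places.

Capital per effective worker breaks even when investment replaces (n + g + δ)·k; here n + g + δ = 0.1.
MPK = 0.29·k^(0.29−1) = 0.29·0.862^(-0.71) ≈ 0.3222.
MPK > 0.1, so the economy is dynamically efficient (under-saving).

under-saving; MPK ≈ 0.322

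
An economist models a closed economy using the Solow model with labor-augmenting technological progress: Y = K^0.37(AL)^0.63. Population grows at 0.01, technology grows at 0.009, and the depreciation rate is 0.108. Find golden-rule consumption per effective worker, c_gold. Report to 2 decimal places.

n + g + δ = 0.01 + 0.009 + 0.108 = 0.127.
At the golden rule the marginal product of capital equals n+g+δ: 0.37·k^(0.37−1) = 0.127. Solving, k_gold = (0.37/0.127)^(1/0.63) ≈ 5.4593.
y_gold = 5.4593^0.37 ≈ 1.8739.
c_gold = y_gold − (n+g+δ)·k_gold = 1.8739 − 0.127·5.4593 ≈ 1.1805.

c_gold ≈ 1.18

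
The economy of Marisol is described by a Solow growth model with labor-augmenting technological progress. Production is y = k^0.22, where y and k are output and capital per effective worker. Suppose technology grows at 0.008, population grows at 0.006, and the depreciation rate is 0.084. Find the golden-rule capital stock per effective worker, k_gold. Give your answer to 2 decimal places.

n + g + δ = 0.006 + 0.008 + 0.084 = 0.098.
At the golden rule the marginal product of capital equals n+g+δ: 0.22·k^(0.22−1) = 0.098. Solving, k_gold = (0.22/0.098)^(1/0.78) ≈ 2.8200.

k_gold ≈ 2.82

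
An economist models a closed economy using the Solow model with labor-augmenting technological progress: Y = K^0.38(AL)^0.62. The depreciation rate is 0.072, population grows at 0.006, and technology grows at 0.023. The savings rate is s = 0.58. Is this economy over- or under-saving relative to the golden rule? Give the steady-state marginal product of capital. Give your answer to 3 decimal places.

Capital per effective worker breaks even when investment replaces (n + g + δ)·k; here n + g + δ = 0.101.
Steady-state k*: s·k^0.38 = 0.101·k gives k* = (0.58/0.101)^(1/0.62) ≈ 16.7635.
MPK = 0.38·16.7635^(-0.62) ≈ 0.0662.
MPK < n+g+δ = 0.101, so the economy is dynamically inefficient (over-saving).

over-saving; MPK ≈ 0.066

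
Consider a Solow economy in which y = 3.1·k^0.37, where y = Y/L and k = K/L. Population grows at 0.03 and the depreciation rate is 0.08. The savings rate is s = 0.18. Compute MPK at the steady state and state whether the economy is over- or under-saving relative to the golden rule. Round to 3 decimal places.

under-saving; MPK ≈ 0.226

Break-even investment rate: n + δ = 0.03 + 0.08 = 0.11.
Steady-state k*: s·A·k^0.37 = 0.11·k gives k* = (0.18·3.1/0.11)^(1/0.63) ≈ 13.1653.
MPK = 0.37·3.1·13.1653^(-0.63) ≈ 0.2261.
MPK > n+δ = 0.11, so the economy is dynamically efficient (under-saving).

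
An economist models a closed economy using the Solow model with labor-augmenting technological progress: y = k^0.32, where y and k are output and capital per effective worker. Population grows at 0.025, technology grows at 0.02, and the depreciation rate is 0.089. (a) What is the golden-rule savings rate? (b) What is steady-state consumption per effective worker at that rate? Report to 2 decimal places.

(a) s_gold = 0.32; (b) c_gold ≈ 1.02

Capital per effective worker breaks even when investment replaces (n + g + δ)·k; here n + g + δ = 0.134.
For Cobb-Douglas, s_gold equals capital's share: s_gold = 0.32.
Maximizing c = f(k) − (n+g+δ)·k gives f'(k) = n+g+δ, i.e. 0.32·k^(0.32−1) = 0.134, so k_gold = (0.32/0.134)^(1/0.68) ≈ 3.5971.
y_gold = 3.5971^0.32 ≈ 1.5063; c_gold = (1−0.32)·y_gold ≈ 1.0243.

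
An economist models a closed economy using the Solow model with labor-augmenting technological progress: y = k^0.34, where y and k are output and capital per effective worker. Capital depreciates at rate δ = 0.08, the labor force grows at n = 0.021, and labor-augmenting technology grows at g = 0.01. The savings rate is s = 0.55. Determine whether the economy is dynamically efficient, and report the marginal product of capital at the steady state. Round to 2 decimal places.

dynamically inefficient; MPK ≈ 0.07

Capital per effective worker breaks even when investment replaces (n + g + δ)·k; here n + g + δ = 0.111.
Steady-state k*: s·k^0.34 = 0.111·k gives k* = (0.55/0.111)^(1/0.66) ≈ 11.3003.
MPK = 0.34·11.3003^(-0.66) ≈ 0.0686.
MPK < n+g+δ = 0.111, so the economy is dynamically inefficient (over-saving).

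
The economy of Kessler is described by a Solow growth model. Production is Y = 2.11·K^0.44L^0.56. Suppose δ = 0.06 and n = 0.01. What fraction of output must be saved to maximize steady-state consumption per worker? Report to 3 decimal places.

n + δ = 0.01 + 0.06 = 0.07.
At the golden rule MPK = n+δ, and in any Cobb-Douglas steady state s = (n+δ)·k/y = MPK·k/y = capital's share 0.44.

s_gold = 0.440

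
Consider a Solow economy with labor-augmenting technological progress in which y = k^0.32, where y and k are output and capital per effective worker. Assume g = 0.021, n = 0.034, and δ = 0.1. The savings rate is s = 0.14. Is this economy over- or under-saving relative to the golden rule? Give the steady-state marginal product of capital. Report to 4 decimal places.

under-saving; MPK ≈ 0.3543

The effective depreciation rate is n + g + δ = 0.034 + 0.021 + 0.1 = 0.155.
Steady-state k*: s·k^0.32 = 0.155·k gives k* = (0.14/0.155)^(1/0.68) ≈ 0.8610.
MPK = 0.32·0.8610^(-0.68) ≈ 0.3543.
MPK > n+g+δ = 0.155, so the economy is dynamically efficient (under-saving).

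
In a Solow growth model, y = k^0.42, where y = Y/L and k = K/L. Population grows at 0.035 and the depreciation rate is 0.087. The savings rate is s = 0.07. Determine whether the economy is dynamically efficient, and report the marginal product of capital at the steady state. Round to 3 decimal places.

Capital per worker breaks even when investment replaces (n + δ)·k; here n + δ = 0.122.
Steady-state k*: s·k^0.42 = 0.122·k gives k* = (0.07/0.122)^(1/0.58) ≈ 0.3837.
MPK = 0.42·0.3837^(-0.58) ≈ 0.7320.
MPK > n+δ = 0.122, so the economy is dynamically efficient (under-saving).

dynamically efficient; MPK ≈ 0.732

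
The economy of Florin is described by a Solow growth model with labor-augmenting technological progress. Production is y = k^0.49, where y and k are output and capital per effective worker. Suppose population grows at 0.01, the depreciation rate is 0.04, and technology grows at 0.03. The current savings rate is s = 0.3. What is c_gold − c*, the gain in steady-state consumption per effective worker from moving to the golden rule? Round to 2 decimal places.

Δc ≈ 0.42

n + g + δ = 0.01 + 0.03 + 0.04 = 0.08.
Current steady state (s = 0.3): k* = (0.3/0.08)^(1/0.51) ≈ 13.3522, y* = 13.3522^0.49 ≈ 3.5606, c* = (1−0.3)·3.5606 ≈ 2.4924.
Golden rule sets MPK = n+g+δ: 0.49·k^(0.49−1) = 0.08, so k_gold = (0.49/0.08)^(1/0.51) ≈ 34.9418.
y_gold = 34.9418^0.49 ≈ 5.7048, c_gold = y_gold − 0.08·k_gold ≈ 2.9094.
Gain: Δc = 2.9094 − 2.4924 ≈ 0.4170.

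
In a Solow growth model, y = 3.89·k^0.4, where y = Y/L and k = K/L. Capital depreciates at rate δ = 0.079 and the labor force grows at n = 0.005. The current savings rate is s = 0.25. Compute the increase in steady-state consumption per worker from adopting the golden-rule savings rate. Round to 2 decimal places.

Δc ≈ 1.41

Capital per worker breaks even when investment replaces (n + δ)·k; here n + δ = 0.084.
Current steady state (s = 0.25): k* = (0.25·3.89/0.084)^(1/0.6) ≈ 59.2494, y* = 3.89·59.2494^0.4 ≈ 19.9078, c* = (1−0.25)·19.9078 ≈ 14.9308.
At the golden rule the marginal product of capital equals n+δ: 0.4·3.89·k^(0.4−1) = 0.084. Solving, k_gold = (0.4·3.89/0.084)^(1/0.6) ≈ 129.6832.
y_gold = 3.89·129.6832^0.4 ≈ 27.2335, c_gold = y_gold − 0.084·k_gold ≈ 16.3401.
Gain: Δc = 16.3401 − 14.9308 ≈ 1.4092.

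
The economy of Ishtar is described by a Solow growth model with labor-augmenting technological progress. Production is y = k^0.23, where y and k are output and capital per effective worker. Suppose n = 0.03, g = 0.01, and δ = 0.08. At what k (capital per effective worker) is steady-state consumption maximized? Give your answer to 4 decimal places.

k_gold ≈ 2.3278

Break-even investment rate: n + g + δ = 0.03 + 0.01 + 0.08 = 0.12.
Maximizing c = f(k) − (n+g+δ)·k gives f'(k) = n+g+δ, i.e. 0.23·k^(0.23−1) = 0.12, so k_gold = (0.23/0.12)^(1/0.77) ≈ 2.3278.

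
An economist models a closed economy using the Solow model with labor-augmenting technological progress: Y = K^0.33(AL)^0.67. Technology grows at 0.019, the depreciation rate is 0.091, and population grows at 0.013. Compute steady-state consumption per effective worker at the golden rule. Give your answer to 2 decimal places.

c_gold ≈ 1.09

Break-even investment rate: n + g + δ = 0.013 + 0.019 + 0.091 = 0.123.
Setting f'(k) = n+g+δ gives 0.33·k^(0.33−1) = 0.123, hence k_gold = (0.33/0.123)^(1/0.67) ≈ 4.3623.
y_gold = 4.3623^0.33 ≈ 1.6259.
c_gold = y_gold − (n+g+δ)·k_gold = 1.6259 − 0.123·4.3623 ≈ 1.0894.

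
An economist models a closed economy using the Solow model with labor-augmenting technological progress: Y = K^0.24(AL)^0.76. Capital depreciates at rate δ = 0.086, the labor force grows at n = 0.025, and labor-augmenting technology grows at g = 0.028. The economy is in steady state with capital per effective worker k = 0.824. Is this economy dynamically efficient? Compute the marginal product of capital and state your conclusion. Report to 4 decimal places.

Capital per effective worker breaks even when investment replaces (n + g + δ)·k; here n + g + δ = 0.139.
MPK = 0.24·k^(0.24−1) = 0.24·0.824^(-0.76) ≈ 0.2780.
MPK > 0.139, so the economy is dynamically efficient (under-saving).

dynamically efficient; MPK ≈ 0.2780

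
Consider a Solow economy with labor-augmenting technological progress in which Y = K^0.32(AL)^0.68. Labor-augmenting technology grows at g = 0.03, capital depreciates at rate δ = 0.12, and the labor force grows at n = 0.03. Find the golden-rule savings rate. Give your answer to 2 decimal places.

n + g + δ = 0.03 + 0.03 + 0.12 = 0.18.
At the golden rule MPK = n+g+δ, and in any Cobb-Douglas steady state s = (n+g+δ)·k/y = MPK·k/y = capital's share 0.32.

s_gold = 0.32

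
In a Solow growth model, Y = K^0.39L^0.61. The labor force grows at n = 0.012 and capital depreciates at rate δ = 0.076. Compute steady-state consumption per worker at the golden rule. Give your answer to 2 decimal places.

Break-even investment rate: n + δ = 0.012 + 0.076 = 0.088.
At the golden rule the marginal product of capital equals n+δ: 0.39·k^(0.39−1) = 0.088. Solving, k_gold = (0.39/0.088)^(1/0.61) ≈ 11.4808.
y_gold = 11.4808^0.39 ≈ 2.5905.
c_gold = y_gold − (n+δ)·k_gold = 2.5905 − 0.088·11.4808 ≈ 1.5802.

c_gold ≈ 1.58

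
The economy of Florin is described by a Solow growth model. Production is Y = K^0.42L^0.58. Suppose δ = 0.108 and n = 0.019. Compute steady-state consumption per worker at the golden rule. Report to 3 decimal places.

Break-even investment rate: n + δ = 0.019 + 0.108 = 0.127.
At the golden rule the marginal product of capital equals n+δ: 0.42·k^(0.42−1) = 0.127. Solving, k_gold = (0.42/0.127)^(1/0.58) ≈ 7.8631.
y_gold = 7.8631^0.42 ≈ 2.3777.
c_gold = y_gold − (n+δ)·k_gold = 2.3777 − 0.127·7.8631 ≈ 1.3790.

c_gold ≈ 1.379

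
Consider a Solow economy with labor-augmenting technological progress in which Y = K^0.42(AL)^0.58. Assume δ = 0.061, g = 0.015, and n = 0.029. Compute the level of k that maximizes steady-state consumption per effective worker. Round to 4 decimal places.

k_gold ≈ 10.9153

The effective depreciation rate is n + g + δ = 0.029 + 0.015 + 0.061 = 0.105.
Maximizing c = f(k) − (n+g+δ)·k gives f'(k) = n+g+δ, i.e. 0.42·k^(0.42−1) = 0.105, so k_gold = (0.42/0.105)^(1/0.58) ≈ 10.9153.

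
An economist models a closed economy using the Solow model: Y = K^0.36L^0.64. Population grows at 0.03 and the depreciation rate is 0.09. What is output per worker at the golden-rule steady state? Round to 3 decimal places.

The effective depreciation rate is n + δ = 0.03 + 0.09 = 0.12.
Maximizing c = f(k) − (n+δ)·k gives f'(k) = n+δ, i.e. 0.36·k^(0.36−1) = 0.12, so k_gold = (0.36/0.12)^(1/0.64) ≈ 5.5655.
Output: y_gold = k_gold^0.36 = 5.5655^0.36 ≈ 1.8552.

y_gold ≈ 1.855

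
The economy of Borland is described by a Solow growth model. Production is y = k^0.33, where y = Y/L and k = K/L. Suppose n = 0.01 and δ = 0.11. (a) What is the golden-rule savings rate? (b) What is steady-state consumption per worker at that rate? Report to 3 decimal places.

Break-even investment rate: n + δ = 0.01 + 0.11 = 0.12.
For Cobb-Douglas, s_gold equals capital's share: s_gold = 0.33.
Maximizing c = f(k) − (n+δ)·k gives f'(k) = n+δ, i.e. 0.33·k^(0.33−1) = 0.12, so k_gold = (0.33/0.12)^(1/0.67) ≈ 4.5261.
y_gold = 4.5261^0.33 ≈ 1.6458; c_gold = (1−0.33)·y_gold ≈ 1.1027.

(a) s_gold = 0.330; (b) c_gold ≈ 1.103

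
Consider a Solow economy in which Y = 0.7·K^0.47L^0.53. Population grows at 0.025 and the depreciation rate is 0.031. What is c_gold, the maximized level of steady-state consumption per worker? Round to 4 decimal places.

c_gold ≈ 1.7837

n + δ = 0.025 + 0.031 = 0.056.
Setting f'(k) = n+δ gives 0.47·0.7·k^(0.47−1) = 0.056, hence k_gold = (0.47·0.7/0.056)^(1/0.53) ≈ 28.2461.
y_gold = 0.7·28.2461^0.47 ≈ 3.3655.
c_gold = y_gold − (n+δ)·k_gold = 3.3655 − 0.056·28.2461 ≈ 1.7837.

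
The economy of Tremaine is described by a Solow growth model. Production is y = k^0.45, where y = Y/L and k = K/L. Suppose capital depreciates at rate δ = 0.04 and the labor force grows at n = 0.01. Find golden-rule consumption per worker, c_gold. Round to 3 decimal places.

Break-even investment rate: n + δ = 0.01 + 0.04 = 0.05.
Maximizing c = f(k) − (n+δ)·k gives f'(k) = n+δ, i.e. 0.45·k^(0.45−1) = 0.05, so k_gold = (0.45/0.05)^(1/0.55) ≈ 54.3233.
y_gold = 54.3233^0.45 ≈ 6.0359.
c_gold = y_gold − (n+δ)·k_gold = 6.0359 − 0.05·54.3233 ≈ 3.3198.

c_gold ≈ 3.320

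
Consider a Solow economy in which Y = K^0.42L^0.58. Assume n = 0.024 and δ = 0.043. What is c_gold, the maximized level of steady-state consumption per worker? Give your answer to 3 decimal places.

Capital per worker breaks even when investment replaces (n + δ)·k; here n + δ = 0.067.
Golden rule sets MPK = n+δ: 0.42·k^(0.42−1) = 0.067, so k_gold = (0.42/0.067)^(1/0.58) ≈ 23.6831.
y_gold = 23.6831^0.42 ≈ 3.7780.
c_gold = y_gold − (n+δ)·k_gold = 3.7780 − 0.067·23.6831 ≈ 2.1913.

c_gold ≈ 2.191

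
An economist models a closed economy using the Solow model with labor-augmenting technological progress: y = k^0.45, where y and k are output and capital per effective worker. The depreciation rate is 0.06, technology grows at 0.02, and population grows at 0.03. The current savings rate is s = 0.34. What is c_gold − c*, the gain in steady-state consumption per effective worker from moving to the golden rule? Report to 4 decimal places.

Δc ≈ 0.0800

The effective depreciation rate is n + g + δ = 0.03 + 0.02 + 0.06 = 0.11.
Current steady state (s = 0.34): k* = (0.34/0.11)^(1/0.55) ≈ 7.7815, y* = 7.7815^0.45 ≈ 2.5176, c* = (1−0.34)·2.5176 ≈ 1.6616.
At the golden rule the marginal product of capital equals n+g+δ: 0.45·k^(0.45−1) = 0.11. Solving, k_gold = (0.45/0.11)^(1/0.55) ≈ 12.9539.
y_gold = 12.9539^0.45 ≈ 3.1665, c_gold = y_gold − 0.11·k_gold ≈ 1.7416.
Gain: Δc = 1.7416 − 1.6616 ≈ 0.0800.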